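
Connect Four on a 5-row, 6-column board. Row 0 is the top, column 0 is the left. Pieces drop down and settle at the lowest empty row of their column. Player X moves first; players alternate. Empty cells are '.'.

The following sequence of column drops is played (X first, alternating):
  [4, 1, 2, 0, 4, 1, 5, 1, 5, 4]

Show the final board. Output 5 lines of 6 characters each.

Move 1: X drops in col 4, lands at row 4
Move 2: O drops in col 1, lands at row 4
Move 3: X drops in col 2, lands at row 4
Move 4: O drops in col 0, lands at row 4
Move 5: X drops in col 4, lands at row 3
Move 6: O drops in col 1, lands at row 3
Move 7: X drops in col 5, lands at row 4
Move 8: O drops in col 1, lands at row 2
Move 9: X drops in col 5, lands at row 3
Move 10: O drops in col 4, lands at row 2

Answer: ......
......
.O..O.
.O..XX
OOX.XX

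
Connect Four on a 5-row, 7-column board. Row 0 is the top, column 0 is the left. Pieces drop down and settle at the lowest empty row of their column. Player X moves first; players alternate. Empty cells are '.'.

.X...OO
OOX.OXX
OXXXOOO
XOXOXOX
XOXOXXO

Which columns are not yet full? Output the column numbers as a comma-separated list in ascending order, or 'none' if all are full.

col 0: top cell = '.' → open
col 1: top cell = 'X' → FULL
col 2: top cell = '.' → open
col 3: top cell = '.' → open
col 4: top cell = '.' → open
col 5: top cell = 'O' → FULL
col 6: top cell = 'O' → FULL

Answer: 0,2,3,4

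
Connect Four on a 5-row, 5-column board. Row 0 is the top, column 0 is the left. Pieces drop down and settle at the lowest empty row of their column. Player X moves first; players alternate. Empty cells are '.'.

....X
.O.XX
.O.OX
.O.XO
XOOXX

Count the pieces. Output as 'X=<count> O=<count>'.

X=8 O=7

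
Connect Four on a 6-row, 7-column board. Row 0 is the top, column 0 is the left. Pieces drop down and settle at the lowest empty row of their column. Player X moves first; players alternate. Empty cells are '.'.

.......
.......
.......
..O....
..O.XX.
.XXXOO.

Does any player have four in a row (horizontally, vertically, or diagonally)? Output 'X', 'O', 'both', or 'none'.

none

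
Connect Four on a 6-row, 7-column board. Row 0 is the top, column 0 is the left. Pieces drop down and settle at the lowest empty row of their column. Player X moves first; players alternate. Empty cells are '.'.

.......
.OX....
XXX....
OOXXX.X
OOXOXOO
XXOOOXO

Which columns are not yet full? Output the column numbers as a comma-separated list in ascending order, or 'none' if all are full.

col 0: top cell = '.' → open
col 1: top cell = '.' → open
col 2: top cell = '.' → open
col 3: top cell = '.' → open
col 4: top cell = '.' → open
col 5: top cell = '.' → open
col 6: top cell = '.' → open

Answer: 0,1,2,3,4,5,6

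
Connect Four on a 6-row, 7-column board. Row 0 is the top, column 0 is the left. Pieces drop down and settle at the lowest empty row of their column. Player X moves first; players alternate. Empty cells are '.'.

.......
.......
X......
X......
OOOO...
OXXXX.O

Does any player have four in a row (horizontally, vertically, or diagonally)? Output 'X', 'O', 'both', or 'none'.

both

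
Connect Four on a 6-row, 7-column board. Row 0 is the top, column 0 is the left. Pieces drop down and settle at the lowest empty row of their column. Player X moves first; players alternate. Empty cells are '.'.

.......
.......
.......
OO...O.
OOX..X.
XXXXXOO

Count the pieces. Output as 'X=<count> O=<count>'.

X=7 O=7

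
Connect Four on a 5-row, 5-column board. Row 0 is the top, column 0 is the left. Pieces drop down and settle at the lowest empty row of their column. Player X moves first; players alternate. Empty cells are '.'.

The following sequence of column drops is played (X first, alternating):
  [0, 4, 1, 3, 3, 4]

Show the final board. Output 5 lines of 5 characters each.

Move 1: X drops in col 0, lands at row 4
Move 2: O drops in col 4, lands at row 4
Move 3: X drops in col 1, lands at row 4
Move 4: O drops in col 3, lands at row 4
Move 5: X drops in col 3, lands at row 3
Move 6: O drops in col 4, lands at row 3

Answer: .....
.....
.....
...XO
XX.OO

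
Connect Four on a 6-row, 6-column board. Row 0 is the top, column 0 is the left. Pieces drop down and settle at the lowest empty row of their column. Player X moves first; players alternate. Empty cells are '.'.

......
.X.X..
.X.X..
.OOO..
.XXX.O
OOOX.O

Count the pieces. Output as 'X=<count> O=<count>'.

X=8 O=8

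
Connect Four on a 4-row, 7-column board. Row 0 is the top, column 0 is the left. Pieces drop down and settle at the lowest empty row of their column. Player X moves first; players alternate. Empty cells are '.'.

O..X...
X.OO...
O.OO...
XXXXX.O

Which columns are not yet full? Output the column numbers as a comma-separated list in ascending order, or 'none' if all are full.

col 0: top cell = 'O' → FULL
col 1: top cell = '.' → open
col 2: top cell = '.' → open
col 3: top cell = 'X' → FULL
col 4: top cell = '.' → open
col 5: top cell = '.' → open
col 6: top cell = '.' → open

Answer: 1,2,4,5,6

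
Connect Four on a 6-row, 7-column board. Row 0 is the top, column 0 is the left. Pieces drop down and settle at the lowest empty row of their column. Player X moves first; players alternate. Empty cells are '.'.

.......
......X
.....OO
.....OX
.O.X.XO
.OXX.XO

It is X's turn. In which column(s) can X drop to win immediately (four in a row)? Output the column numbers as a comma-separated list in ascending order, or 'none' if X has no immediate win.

Answer: 4

Derivation:
col 0: drop X → no win
col 1: drop X → no win
col 2: drop X → no win
col 3: drop X → no win
col 4: drop X → WIN!
col 5: drop X → no win
col 6: drop X → no win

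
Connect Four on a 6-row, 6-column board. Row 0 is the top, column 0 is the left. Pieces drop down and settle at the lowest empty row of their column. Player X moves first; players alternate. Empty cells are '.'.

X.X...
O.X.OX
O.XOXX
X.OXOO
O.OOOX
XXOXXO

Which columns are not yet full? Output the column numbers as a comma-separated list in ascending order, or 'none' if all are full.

Answer: 1,3,4,5

Derivation:
col 0: top cell = 'X' → FULL
col 1: top cell = '.' → open
col 2: top cell = 'X' → FULL
col 3: top cell = '.' → open
col 4: top cell = '.' → open
col 5: top cell = '.' → open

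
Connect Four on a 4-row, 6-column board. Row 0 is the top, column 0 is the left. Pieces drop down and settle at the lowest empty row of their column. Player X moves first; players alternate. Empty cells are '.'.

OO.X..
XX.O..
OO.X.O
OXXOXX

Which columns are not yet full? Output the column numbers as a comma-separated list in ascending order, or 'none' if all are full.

col 0: top cell = 'O' → FULL
col 1: top cell = 'O' → FULL
col 2: top cell = '.' → open
col 3: top cell = 'X' → FULL
col 4: top cell = '.' → open
col 5: top cell = '.' → open

Answer: 2,4,5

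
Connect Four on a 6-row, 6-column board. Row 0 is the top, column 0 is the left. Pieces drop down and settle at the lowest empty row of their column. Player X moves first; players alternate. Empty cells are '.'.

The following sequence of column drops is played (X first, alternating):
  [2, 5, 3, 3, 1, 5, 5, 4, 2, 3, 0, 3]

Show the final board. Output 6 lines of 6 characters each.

Move 1: X drops in col 2, lands at row 5
Move 2: O drops in col 5, lands at row 5
Move 3: X drops in col 3, lands at row 5
Move 4: O drops in col 3, lands at row 4
Move 5: X drops in col 1, lands at row 5
Move 6: O drops in col 5, lands at row 4
Move 7: X drops in col 5, lands at row 3
Move 8: O drops in col 4, lands at row 5
Move 9: X drops in col 2, lands at row 4
Move 10: O drops in col 3, lands at row 3
Move 11: X drops in col 0, lands at row 5
Move 12: O drops in col 3, lands at row 2

Answer: ......
......
...O..
...O.X
..XO.O
XXXXOO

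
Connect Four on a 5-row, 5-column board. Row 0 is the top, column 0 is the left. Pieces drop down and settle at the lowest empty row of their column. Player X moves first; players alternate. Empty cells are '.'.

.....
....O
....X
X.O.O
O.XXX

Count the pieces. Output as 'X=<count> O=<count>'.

X=5 O=4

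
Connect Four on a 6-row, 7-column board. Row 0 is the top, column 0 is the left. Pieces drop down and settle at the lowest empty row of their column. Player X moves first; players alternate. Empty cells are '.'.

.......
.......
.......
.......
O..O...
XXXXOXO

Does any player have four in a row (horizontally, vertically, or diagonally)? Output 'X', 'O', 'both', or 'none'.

X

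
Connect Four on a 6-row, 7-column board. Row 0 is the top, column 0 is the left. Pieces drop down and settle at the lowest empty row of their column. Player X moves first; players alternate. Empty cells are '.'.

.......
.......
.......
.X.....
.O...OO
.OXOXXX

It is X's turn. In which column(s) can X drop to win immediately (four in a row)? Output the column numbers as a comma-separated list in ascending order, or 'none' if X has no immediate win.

Answer: none

Derivation:
col 0: drop X → no win
col 1: drop X → no win
col 2: drop X → no win
col 3: drop X → no win
col 4: drop X → no win
col 5: drop X → no win
col 6: drop X → no win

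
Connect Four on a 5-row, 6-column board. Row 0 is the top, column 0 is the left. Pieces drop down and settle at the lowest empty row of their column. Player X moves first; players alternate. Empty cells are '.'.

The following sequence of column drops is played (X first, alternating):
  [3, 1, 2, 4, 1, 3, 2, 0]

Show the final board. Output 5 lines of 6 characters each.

Answer: ......
......
......
.XXO..
OOXXO.

Derivation:
Move 1: X drops in col 3, lands at row 4
Move 2: O drops in col 1, lands at row 4
Move 3: X drops in col 2, lands at row 4
Move 4: O drops in col 4, lands at row 4
Move 5: X drops in col 1, lands at row 3
Move 6: O drops in col 3, lands at row 3
Move 7: X drops in col 2, lands at row 3
Move 8: O drops in col 0, lands at row 4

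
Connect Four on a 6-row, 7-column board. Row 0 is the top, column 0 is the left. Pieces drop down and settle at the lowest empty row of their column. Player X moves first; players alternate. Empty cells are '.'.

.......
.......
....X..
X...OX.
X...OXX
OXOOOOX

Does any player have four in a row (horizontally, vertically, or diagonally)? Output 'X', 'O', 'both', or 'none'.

O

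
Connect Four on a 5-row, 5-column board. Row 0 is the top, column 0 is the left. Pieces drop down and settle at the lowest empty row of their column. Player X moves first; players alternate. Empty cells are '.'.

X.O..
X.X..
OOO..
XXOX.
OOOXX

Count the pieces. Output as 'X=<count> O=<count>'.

X=8 O=8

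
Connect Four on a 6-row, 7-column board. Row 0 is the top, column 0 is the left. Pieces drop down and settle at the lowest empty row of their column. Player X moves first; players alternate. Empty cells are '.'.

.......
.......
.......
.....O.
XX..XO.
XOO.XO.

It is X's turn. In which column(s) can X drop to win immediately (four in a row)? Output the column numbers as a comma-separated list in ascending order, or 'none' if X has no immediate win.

Answer: none

Derivation:
col 0: drop X → no win
col 1: drop X → no win
col 2: drop X → no win
col 3: drop X → no win
col 4: drop X → no win
col 5: drop X → no win
col 6: drop X → no win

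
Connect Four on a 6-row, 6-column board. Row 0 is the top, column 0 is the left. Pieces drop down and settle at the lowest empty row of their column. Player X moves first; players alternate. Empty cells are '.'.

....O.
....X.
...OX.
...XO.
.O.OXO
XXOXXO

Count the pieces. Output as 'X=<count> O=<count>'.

X=8 O=8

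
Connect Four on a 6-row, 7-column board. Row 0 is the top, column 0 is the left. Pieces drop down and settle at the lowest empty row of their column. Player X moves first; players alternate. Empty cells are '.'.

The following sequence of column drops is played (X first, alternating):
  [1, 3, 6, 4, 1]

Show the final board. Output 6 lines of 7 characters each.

Move 1: X drops in col 1, lands at row 5
Move 2: O drops in col 3, lands at row 5
Move 3: X drops in col 6, lands at row 5
Move 4: O drops in col 4, lands at row 5
Move 5: X drops in col 1, lands at row 4

Answer: .......
.......
.......
.......
.X.....
.X.OO.X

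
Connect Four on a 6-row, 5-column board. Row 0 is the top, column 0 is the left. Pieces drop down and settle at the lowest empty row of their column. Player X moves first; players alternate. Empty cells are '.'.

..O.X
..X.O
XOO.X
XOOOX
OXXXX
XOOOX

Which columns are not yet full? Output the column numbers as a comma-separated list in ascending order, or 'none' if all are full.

col 0: top cell = '.' → open
col 1: top cell = '.' → open
col 2: top cell = 'O' → FULL
col 3: top cell = '.' → open
col 4: top cell = 'X' → FULL

Answer: 0,1,3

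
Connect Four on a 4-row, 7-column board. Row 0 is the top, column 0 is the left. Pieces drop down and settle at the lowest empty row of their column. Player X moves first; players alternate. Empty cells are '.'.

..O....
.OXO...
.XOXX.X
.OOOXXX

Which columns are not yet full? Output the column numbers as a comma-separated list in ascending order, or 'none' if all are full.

Answer: 0,1,3,4,5,6

Derivation:
col 0: top cell = '.' → open
col 1: top cell = '.' → open
col 2: top cell = 'O' → FULL
col 3: top cell = '.' → open
col 4: top cell = '.' → open
col 5: top cell = '.' → open
col 6: top cell = '.' → open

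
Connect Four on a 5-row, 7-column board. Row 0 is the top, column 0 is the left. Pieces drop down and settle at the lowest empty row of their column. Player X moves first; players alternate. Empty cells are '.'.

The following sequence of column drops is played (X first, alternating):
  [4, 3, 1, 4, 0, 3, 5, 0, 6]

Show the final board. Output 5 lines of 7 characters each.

Move 1: X drops in col 4, lands at row 4
Move 2: O drops in col 3, lands at row 4
Move 3: X drops in col 1, lands at row 4
Move 4: O drops in col 4, lands at row 3
Move 5: X drops in col 0, lands at row 4
Move 6: O drops in col 3, lands at row 3
Move 7: X drops in col 5, lands at row 4
Move 8: O drops in col 0, lands at row 3
Move 9: X drops in col 6, lands at row 4

Answer: .......
.......
.......
O..OO..
XX.OXXX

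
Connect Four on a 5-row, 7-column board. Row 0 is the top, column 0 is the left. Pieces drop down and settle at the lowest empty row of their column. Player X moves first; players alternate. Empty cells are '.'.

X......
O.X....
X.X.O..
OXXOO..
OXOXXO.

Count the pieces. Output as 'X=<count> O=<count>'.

X=9 O=8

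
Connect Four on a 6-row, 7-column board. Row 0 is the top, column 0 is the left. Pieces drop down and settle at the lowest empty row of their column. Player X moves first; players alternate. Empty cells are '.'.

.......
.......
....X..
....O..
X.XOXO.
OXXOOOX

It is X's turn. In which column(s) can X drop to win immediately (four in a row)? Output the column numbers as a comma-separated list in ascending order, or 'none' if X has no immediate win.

Answer: 3

Derivation:
col 0: drop X → no win
col 1: drop X → no win
col 2: drop X → no win
col 3: drop X → WIN!
col 4: drop X → no win
col 5: drop X → no win
col 6: drop X → no win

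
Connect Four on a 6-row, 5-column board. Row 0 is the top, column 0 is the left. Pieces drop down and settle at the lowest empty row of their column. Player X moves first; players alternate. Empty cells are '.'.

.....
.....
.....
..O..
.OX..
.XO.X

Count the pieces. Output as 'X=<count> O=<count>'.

X=3 O=3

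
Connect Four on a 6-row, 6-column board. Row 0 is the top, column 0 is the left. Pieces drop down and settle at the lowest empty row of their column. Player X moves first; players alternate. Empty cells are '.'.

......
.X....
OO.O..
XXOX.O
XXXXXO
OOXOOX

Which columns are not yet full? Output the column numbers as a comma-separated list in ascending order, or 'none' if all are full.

Answer: 0,1,2,3,4,5

Derivation:
col 0: top cell = '.' → open
col 1: top cell = '.' → open
col 2: top cell = '.' → open
col 3: top cell = '.' → open
col 4: top cell = '.' → open
col 5: top cell = '.' → open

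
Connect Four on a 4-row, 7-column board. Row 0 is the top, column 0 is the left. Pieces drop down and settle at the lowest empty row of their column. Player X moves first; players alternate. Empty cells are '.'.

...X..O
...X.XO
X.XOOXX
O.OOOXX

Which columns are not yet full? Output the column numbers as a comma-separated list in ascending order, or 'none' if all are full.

Answer: 0,1,2,4,5

Derivation:
col 0: top cell = '.' → open
col 1: top cell = '.' → open
col 2: top cell = '.' → open
col 3: top cell = 'X' → FULL
col 4: top cell = '.' → open
col 5: top cell = '.' → open
col 6: top cell = 'O' → FULL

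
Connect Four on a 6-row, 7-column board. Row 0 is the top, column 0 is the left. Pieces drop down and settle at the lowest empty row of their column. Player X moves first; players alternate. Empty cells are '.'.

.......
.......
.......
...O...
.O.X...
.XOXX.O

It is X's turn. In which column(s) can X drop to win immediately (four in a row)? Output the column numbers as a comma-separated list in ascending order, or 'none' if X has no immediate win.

Answer: none

Derivation:
col 0: drop X → no win
col 1: drop X → no win
col 2: drop X → no win
col 3: drop X → no win
col 4: drop X → no win
col 5: drop X → no win
col 6: drop X → no win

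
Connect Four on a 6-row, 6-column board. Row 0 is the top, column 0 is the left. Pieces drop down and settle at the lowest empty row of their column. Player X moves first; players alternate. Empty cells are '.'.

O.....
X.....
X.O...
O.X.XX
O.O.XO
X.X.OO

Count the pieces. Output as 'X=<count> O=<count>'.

X=8 O=8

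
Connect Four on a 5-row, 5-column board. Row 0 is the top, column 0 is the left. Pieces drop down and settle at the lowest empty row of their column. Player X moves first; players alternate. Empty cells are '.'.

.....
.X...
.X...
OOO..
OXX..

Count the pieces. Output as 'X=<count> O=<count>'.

X=4 O=4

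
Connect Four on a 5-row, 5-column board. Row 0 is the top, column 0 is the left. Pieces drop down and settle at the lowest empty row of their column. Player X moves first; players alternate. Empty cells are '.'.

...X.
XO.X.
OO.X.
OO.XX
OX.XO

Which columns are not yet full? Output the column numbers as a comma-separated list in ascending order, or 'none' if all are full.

Answer: 0,1,2,4

Derivation:
col 0: top cell = '.' → open
col 1: top cell = '.' → open
col 2: top cell = '.' → open
col 3: top cell = 'X' → FULL
col 4: top cell = '.' → open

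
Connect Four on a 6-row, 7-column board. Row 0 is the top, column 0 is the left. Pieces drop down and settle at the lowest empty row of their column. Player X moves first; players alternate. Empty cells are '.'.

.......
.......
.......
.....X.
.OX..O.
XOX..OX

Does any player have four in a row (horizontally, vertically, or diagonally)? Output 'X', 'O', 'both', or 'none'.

none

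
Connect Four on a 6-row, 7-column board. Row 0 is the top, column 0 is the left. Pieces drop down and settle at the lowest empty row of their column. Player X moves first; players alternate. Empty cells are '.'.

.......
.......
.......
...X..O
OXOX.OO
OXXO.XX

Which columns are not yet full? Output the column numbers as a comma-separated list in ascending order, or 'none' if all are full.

Answer: 0,1,2,3,4,5,6

Derivation:
col 0: top cell = '.' → open
col 1: top cell = '.' → open
col 2: top cell = '.' → open
col 3: top cell = '.' → open
col 4: top cell = '.' → open
col 5: top cell = '.' → open
col 6: top cell = '.' → open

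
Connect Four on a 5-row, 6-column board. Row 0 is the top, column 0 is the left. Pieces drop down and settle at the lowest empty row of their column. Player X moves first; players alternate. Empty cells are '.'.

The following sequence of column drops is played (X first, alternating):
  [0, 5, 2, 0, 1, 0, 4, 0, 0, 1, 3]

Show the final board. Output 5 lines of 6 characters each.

Answer: X.....
O.....
O.....
OO....
XXXXXO

Derivation:
Move 1: X drops in col 0, lands at row 4
Move 2: O drops in col 5, lands at row 4
Move 3: X drops in col 2, lands at row 4
Move 4: O drops in col 0, lands at row 3
Move 5: X drops in col 1, lands at row 4
Move 6: O drops in col 0, lands at row 2
Move 7: X drops in col 4, lands at row 4
Move 8: O drops in col 0, lands at row 1
Move 9: X drops in col 0, lands at row 0
Move 10: O drops in col 1, lands at row 3
Move 11: X drops in col 3, lands at row 4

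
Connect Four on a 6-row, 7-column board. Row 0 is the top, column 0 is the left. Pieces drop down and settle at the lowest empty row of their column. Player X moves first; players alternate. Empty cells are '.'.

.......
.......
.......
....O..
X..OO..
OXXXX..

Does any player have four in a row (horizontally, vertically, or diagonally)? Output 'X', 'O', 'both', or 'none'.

X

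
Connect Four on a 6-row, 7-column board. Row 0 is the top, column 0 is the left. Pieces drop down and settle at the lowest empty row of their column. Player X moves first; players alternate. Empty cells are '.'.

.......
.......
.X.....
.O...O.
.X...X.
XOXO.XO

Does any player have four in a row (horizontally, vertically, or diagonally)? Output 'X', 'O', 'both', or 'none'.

none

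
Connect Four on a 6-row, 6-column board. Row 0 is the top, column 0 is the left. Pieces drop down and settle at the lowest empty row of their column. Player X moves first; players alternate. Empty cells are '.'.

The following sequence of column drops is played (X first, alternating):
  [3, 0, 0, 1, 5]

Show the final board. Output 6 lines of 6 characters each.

Move 1: X drops in col 3, lands at row 5
Move 2: O drops in col 0, lands at row 5
Move 3: X drops in col 0, lands at row 4
Move 4: O drops in col 1, lands at row 5
Move 5: X drops in col 5, lands at row 5

Answer: ......
......
......
......
X.....
OO.X.X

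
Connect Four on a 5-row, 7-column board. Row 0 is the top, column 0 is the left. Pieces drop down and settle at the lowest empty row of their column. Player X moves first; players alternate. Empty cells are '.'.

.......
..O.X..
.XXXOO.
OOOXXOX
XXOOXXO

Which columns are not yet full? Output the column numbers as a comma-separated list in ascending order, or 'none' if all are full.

col 0: top cell = '.' → open
col 1: top cell = '.' → open
col 2: top cell = '.' → open
col 3: top cell = '.' → open
col 4: top cell = '.' → open
col 5: top cell = '.' → open
col 6: top cell = '.' → open

Answer: 0,1,2,3,4,5,6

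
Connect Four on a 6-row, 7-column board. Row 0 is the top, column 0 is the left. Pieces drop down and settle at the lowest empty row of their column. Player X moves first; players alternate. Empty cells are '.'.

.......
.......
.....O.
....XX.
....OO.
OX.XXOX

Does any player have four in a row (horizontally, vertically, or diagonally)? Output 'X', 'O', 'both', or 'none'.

none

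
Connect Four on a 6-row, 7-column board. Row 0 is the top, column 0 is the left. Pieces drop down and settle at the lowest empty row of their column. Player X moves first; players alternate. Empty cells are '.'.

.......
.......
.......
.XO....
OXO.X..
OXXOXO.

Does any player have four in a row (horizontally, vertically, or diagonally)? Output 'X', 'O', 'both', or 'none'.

none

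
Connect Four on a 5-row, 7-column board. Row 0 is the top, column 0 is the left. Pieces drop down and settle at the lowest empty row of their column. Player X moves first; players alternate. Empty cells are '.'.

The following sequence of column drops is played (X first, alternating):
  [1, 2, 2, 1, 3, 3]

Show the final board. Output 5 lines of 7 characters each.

Answer: .......
.......
.......
.OXO...
.XOX...

Derivation:
Move 1: X drops in col 1, lands at row 4
Move 2: O drops in col 2, lands at row 4
Move 3: X drops in col 2, lands at row 3
Move 4: O drops in col 1, lands at row 3
Move 5: X drops in col 3, lands at row 4
Move 6: O drops in col 3, lands at row 3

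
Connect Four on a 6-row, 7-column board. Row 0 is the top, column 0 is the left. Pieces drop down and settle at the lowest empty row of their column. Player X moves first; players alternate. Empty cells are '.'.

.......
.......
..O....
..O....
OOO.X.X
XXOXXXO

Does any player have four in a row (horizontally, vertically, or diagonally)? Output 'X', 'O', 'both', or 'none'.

O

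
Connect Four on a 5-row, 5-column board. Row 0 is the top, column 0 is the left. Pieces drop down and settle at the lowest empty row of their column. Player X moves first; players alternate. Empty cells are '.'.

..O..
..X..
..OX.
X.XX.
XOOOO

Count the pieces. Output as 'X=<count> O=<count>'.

X=6 O=6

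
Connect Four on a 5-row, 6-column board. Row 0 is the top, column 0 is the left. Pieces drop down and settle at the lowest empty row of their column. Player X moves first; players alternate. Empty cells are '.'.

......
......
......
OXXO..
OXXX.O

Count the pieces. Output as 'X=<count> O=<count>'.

X=5 O=4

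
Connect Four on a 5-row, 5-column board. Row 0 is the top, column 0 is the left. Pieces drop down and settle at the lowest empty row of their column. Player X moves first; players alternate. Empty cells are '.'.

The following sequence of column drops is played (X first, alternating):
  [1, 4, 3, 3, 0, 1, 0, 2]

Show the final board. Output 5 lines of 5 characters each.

Answer: .....
.....
.....
XO.O.
XXOXO

Derivation:
Move 1: X drops in col 1, lands at row 4
Move 2: O drops in col 4, lands at row 4
Move 3: X drops in col 3, lands at row 4
Move 4: O drops in col 3, lands at row 3
Move 5: X drops in col 0, lands at row 4
Move 6: O drops in col 1, lands at row 3
Move 7: X drops in col 0, lands at row 3
Move 8: O drops in col 2, lands at row 4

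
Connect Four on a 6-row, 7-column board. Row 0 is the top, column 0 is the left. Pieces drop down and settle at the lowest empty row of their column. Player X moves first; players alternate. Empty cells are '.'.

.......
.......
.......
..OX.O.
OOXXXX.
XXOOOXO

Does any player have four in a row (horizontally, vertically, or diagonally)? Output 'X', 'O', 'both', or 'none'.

X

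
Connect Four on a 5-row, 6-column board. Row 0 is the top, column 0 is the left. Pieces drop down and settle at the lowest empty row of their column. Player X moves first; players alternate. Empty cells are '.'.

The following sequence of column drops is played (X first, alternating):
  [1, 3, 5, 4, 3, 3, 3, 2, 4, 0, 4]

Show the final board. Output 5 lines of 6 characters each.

Move 1: X drops in col 1, lands at row 4
Move 2: O drops in col 3, lands at row 4
Move 3: X drops in col 5, lands at row 4
Move 4: O drops in col 4, lands at row 4
Move 5: X drops in col 3, lands at row 3
Move 6: O drops in col 3, lands at row 2
Move 7: X drops in col 3, lands at row 1
Move 8: O drops in col 2, lands at row 4
Move 9: X drops in col 4, lands at row 3
Move 10: O drops in col 0, lands at row 4
Move 11: X drops in col 4, lands at row 2

Answer: ......
...X..
...OX.
...XX.
OXOOOX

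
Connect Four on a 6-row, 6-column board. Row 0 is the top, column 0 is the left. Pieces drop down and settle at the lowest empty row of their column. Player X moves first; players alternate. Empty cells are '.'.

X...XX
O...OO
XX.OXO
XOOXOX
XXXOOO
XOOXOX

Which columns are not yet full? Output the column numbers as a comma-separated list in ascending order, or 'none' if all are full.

Answer: 1,2,3

Derivation:
col 0: top cell = 'X' → FULL
col 1: top cell = '.' → open
col 2: top cell = '.' → open
col 3: top cell = '.' → open
col 4: top cell = 'X' → FULL
col 5: top cell = 'X' → FULL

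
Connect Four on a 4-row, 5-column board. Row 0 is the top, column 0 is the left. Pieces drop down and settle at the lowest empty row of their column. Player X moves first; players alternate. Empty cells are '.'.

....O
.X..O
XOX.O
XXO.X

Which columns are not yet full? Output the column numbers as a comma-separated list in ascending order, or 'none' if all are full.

col 0: top cell = '.' → open
col 1: top cell = '.' → open
col 2: top cell = '.' → open
col 3: top cell = '.' → open
col 4: top cell = 'O' → FULL

Answer: 0,1,2,3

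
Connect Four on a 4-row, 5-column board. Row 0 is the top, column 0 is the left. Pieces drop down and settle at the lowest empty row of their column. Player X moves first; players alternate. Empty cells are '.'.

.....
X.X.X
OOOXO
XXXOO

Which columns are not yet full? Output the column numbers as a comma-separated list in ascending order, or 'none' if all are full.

col 0: top cell = '.' → open
col 1: top cell = '.' → open
col 2: top cell = '.' → open
col 3: top cell = '.' → open
col 4: top cell = '.' → open

Answer: 0,1,2,3,4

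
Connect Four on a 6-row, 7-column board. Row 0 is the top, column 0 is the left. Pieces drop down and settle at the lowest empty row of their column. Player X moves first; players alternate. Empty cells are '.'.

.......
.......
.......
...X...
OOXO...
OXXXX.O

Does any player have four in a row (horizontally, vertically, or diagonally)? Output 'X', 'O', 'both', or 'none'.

X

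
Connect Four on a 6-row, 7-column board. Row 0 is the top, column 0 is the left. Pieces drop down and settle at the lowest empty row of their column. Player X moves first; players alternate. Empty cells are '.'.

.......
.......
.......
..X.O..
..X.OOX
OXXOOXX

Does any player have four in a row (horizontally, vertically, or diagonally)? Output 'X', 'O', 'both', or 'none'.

none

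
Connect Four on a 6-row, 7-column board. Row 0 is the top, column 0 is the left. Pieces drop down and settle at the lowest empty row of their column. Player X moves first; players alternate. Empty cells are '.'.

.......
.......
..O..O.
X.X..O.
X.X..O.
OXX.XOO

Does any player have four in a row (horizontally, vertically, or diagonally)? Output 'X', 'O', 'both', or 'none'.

O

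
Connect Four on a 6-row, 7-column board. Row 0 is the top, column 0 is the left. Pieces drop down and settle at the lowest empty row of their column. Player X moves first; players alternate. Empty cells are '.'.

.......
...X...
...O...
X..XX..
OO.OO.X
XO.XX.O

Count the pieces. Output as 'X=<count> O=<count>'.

X=8 O=7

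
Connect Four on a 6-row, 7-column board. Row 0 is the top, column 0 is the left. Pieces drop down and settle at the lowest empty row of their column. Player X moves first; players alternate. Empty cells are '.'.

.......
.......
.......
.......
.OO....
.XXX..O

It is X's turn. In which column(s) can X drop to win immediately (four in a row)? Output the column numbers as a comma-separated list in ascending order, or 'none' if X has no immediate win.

Answer: 0,4

Derivation:
col 0: drop X → WIN!
col 1: drop X → no win
col 2: drop X → no win
col 3: drop X → no win
col 4: drop X → WIN!
col 5: drop X → no win
col 6: drop X → no win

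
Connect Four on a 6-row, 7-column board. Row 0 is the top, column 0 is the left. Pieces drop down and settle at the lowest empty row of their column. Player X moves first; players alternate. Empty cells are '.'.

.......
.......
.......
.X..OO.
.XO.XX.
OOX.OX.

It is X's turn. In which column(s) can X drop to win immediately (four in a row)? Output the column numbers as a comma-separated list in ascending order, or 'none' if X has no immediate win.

col 0: drop X → no win
col 1: drop X → no win
col 2: drop X → no win
col 3: drop X → no win
col 4: drop X → no win
col 5: drop X → no win
col 6: drop X → no win

Answer: none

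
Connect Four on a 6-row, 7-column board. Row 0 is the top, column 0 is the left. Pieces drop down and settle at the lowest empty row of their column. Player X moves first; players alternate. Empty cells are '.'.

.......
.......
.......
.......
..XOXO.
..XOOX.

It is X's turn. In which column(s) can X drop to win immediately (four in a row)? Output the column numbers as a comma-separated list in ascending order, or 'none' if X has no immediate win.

col 0: drop X → no win
col 1: drop X → no win
col 2: drop X → no win
col 3: drop X → no win
col 4: drop X → no win
col 5: drop X → no win
col 6: drop X → no win

Answer: none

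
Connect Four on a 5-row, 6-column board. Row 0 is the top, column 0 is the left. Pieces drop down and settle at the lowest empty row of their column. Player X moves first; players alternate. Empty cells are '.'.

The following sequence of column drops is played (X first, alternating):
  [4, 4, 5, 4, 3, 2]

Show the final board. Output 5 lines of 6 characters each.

Answer: ......
......
....O.
....O.
..OXXX

Derivation:
Move 1: X drops in col 4, lands at row 4
Move 2: O drops in col 4, lands at row 3
Move 3: X drops in col 5, lands at row 4
Move 4: O drops in col 4, lands at row 2
Move 5: X drops in col 3, lands at row 4
Move 6: O drops in col 2, lands at row 4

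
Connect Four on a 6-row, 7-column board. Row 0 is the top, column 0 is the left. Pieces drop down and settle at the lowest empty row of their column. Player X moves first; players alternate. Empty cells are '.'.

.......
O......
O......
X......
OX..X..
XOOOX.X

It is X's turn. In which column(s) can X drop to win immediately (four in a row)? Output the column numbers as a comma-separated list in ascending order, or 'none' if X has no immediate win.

col 0: drop X → no win
col 1: drop X → no win
col 2: drop X → no win
col 3: drop X → no win
col 4: drop X → no win
col 5: drop X → no win
col 6: drop X → no win

Answer: none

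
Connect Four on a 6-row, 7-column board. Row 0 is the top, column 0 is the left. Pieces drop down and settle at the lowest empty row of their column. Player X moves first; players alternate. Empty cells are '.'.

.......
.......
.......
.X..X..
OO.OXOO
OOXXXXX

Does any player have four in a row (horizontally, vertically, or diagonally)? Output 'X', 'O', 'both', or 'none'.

X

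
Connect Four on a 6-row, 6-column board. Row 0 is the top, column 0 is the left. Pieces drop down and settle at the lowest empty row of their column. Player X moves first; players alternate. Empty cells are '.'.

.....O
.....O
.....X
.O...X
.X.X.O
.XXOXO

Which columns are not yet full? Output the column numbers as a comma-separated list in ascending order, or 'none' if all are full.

col 0: top cell = '.' → open
col 1: top cell = '.' → open
col 2: top cell = '.' → open
col 3: top cell = '.' → open
col 4: top cell = '.' → open
col 5: top cell = 'O' → FULL

Answer: 0,1,2,3,4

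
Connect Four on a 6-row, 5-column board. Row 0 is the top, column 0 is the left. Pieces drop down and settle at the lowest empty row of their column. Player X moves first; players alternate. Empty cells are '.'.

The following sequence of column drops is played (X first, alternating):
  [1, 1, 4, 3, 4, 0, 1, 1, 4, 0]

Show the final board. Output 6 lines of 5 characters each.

Answer: .....
.....
.O...
.X..X
OO..X
OX.OX

Derivation:
Move 1: X drops in col 1, lands at row 5
Move 2: O drops in col 1, lands at row 4
Move 3: X drops in col 4, lands at row 5
Move 4: O drops in col 3, lands at row 5
Move 5: X drops in col 4, lands at row 4
Move 6: O drops in col 0, lands at row 5
Move 7: X drops in col 1, lands at row 3
Move 8: O drops in col 1, lands at row 2
Move 9: X drops in col 4, lands at row 3
Move 10: O drops in col 0, lands at row 4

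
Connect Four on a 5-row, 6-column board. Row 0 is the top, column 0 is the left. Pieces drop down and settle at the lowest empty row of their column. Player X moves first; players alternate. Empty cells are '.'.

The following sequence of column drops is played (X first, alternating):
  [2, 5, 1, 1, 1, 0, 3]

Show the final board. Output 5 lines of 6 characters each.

Answer: ......
......
.X....
.O....
OXXX.O

Derivation:
Move 1: X drops in col 2, lands at row 4
Move 2: O drops in col 5, lands at row 4
Move 3: X drops in col 1, lands at row 4
Move 4: O drops in col 1, lands at row 3
Move 5: X drops in col 1, lands at row 2
Move 6: O drops in col 0, lands at row 4
Move 7: X drops in col 3, lands at row 4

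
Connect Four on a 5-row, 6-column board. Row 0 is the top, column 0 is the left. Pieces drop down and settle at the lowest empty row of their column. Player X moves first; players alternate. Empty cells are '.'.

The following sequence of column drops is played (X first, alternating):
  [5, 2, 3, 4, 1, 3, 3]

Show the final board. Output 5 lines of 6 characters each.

Answer: ......
......
...X..
...O..
.XOXOX

Derivation:
Move 1: X drops in col 5, lands at row 4
Move 2: O drops in col 2, lands at row 4
Move 3: X drops in col 3, lands at row 4
Move 4: O drops in col 4, lands at row 4
Move 5: X drops in col 1, lands at row 4
Move 6: O drops in col 3, lands at row 3
Move 7: X drops in col 3, lands at row 2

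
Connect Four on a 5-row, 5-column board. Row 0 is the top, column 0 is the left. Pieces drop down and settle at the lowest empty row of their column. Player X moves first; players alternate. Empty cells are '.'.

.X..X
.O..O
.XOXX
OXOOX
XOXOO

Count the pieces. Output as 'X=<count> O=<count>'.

X=9 O=9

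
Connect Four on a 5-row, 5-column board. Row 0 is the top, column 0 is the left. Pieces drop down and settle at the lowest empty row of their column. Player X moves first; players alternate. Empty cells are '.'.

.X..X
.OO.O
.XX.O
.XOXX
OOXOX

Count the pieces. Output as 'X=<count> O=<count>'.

X=9 O=8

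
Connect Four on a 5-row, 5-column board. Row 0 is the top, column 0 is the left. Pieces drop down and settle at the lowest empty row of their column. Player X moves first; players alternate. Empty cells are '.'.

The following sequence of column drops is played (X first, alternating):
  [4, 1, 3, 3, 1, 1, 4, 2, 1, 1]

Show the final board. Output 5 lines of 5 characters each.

Answer: .O...
.X...
.O...
.X.OX
.OOXX

Derivation:
Move 1: X drops in col 4, lands at row 4
Move 2: O drops in col 1, lands at row 4
Move 3: X drops in col 3, lands at row 4
Move 4: O drops in col 3, lands at row 3
Move 5: X drops in col 1, lands at row 3
Move 6: O drops in col 1, lands at row 2
Move 7: X drops in col 4, lands at row 3
Move 8: O drops in col 2, lands at row 4
Move 9: X drops in col 1, lands at row 1
Move 10: O drops in col 1, lands at row 0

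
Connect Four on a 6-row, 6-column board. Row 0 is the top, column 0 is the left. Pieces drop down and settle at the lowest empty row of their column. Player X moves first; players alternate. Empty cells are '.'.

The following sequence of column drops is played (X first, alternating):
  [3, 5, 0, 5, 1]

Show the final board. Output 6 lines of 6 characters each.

Move 1: X drops in col 3, lands at row 5
Move 2: O drops in col 5, lands at row 5
Move 3: X drops in col 0, lands at row 5
Move 4: O drops in col 5, lands at row 4
Move 5: X drops in col 1, lands at row 5

Answer: ......
......
......
......
.....O
XX.X.O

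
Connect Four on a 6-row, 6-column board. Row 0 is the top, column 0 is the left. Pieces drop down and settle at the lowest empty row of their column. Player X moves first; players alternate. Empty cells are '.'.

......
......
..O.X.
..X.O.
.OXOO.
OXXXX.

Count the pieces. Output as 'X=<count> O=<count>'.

X=7 O=6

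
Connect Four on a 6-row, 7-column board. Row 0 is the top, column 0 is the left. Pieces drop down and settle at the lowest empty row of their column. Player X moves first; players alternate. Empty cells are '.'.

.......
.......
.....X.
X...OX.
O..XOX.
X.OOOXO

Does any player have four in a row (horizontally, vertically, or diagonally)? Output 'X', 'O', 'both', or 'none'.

X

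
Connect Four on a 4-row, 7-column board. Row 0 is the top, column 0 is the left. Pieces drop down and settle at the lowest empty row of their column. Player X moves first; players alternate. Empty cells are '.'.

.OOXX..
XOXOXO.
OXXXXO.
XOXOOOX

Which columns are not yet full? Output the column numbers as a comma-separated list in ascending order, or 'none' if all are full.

col 0: top cell = '.' → open
col 1: top cell = 'O' → FULL
col 2: top cell = 'O' → FULL
col 3: top cell = 'X' → FULL
col 4: top cell = 'X' → FULL
col 5: top cell = '.' → open
col 6: top cell = '.' → open

Answer: 0,5,6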